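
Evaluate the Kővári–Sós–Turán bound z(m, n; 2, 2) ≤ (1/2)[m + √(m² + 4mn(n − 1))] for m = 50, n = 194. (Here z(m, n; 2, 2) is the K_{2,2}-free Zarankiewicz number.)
z(50, 194; 2, 2) ≤ (1/2)[50 + √(50² + 4·50·194·193)] = (1/2)[50 + √7490900] = 1393.4754

Kővári–Sós–Turán: let r_1, ..., r_50 be the row sums and z = Σ r_i the total number of 1s. Each pair of columns can share at most one row with both entries 1 (else a 2×2 all-ones block appears), so Σ_i C(r_i, 2) ≤ C(194, 2) = 18721. By convexity Σ_i C(r_i, 2) ≥ 50·C(z/50, 2) = z(z − 50)/(2·50), giving z² − 50z − 50·194·193 ≤ 0 and hence z ≤ (1/2)[50 + √(2500 + 4·1872100)] = (1/2)[50 + √7490900] ≈ (1/2)(50 + 2736.9509) = 1393.4754.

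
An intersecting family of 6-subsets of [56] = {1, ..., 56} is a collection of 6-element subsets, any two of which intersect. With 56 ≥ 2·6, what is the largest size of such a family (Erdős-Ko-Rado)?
max |F| = C(55, 5) = 3478761

Erdős-Ko-Rado (1961): when n ≥ 2k, max |F| = C(n−1, k−1). The bound is attained by the star {A : i ∈ A} for any fixed i ∈ [n]. Here C(56−1, 6−1) = C(55, 5) = 3478761.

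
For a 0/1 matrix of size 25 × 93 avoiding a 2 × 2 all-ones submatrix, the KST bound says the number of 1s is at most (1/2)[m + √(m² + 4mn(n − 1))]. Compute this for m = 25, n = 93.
z(25, 93; 2, 2) ≤ (1/2)[25 + √(25² + 4·25·93·92)] = (1/2)[25 + √856225] = 475.1621

Kővári–Sós–Turán: let r_1, ..., r_25 be the row sums and z = Σ r_i the total number of 1s. Each pair of columns can share at most one row with both entries 1 (else a 2×2 all-ones block appears), so Σ_i C(r_i, 2) ≤ C(93, 2) = 4278. By convexity Σ_i C(r_i, 2) ≥ 25·C(z/25, 2) = z(z − 25)/(2·25), giving z² − 25z − 25·93·92 ≤ 0 and hence z ≤ (1/2)[25 + √(625 + 4·213900)] = (1/2)[25 + √856225] ≈ (1/2)(25 + 925.3243) = 475.1621.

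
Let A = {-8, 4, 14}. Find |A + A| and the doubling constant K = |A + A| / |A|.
K = |A + A| / |A| = 6/3 = 2

Enumerate A + A = {a + b : a, b ∈ A}. With |A| = 3, there are |A|^2 = 9 ordered sum pairs; collecting distinct values, A + A = {-16, -4, 6, 8, 18, 28}, so |A + A| = 6. Thus K = 6/3 = 2. For comparison, the minimum possible |A + A| over all 3-element sets is 2·3 − 1 = 5 (so min K = 5/3), attained only by arithmetic progressions.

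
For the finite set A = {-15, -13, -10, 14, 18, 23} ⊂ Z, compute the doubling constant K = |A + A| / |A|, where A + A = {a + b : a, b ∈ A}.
K = |A + A| / |A| = 20/6 = 10/3

Enumerate A + A = {a + b : a, b ∈ A}. With |A| = 6, there are |A|^2 = 36 ordered sum pairs; collecting distinct values, A + A = {-30, -28, -26, -25, -23, -20, -1, 1, 3, 4, 5, 8, 10, 13, 28, 32, 36, 37, 41, 46}, so |A + A| = 20. Thus K = 20/6 = 10/3. For comparison, the minimum possible |A + A| over all 6-element sets is 2·6 − 1 = 11 (so min K = 11/6), attained only by arithmetic progressions.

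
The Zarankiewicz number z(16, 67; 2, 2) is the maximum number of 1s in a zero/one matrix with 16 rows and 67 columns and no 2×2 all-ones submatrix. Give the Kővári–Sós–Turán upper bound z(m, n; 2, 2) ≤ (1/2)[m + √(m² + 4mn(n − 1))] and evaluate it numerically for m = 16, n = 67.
z(16, 67; 2, 2) ≤ (1/2)[16 + √(16² + 4·16·67·66)] = (1/2)[16 + √283264] = 274.1128

Kővári–Sós–Turán: let r_1, ..., r_16 be the row sums and z = Σ r_i the total number of 1s. Each pair of columns can share at most one row with both entries 1 (else a 2×2 all-ones block appears), so Σ_i C(r_i, 2) ≤ C(67, 2) = 2211. By convexity Σ_i C(r_i, 2) ≥ 16·C(z/16, 2) = z(z − 16)/(2·16), giving z² − 16z − 16·67·66 ≤ 0 and hence z ≤ (1/2)[16 + √(256 + 4·70752)] = (1/2)[16 + √283264] ≈ (1/2)(16 + 532.2255) = 274.1128.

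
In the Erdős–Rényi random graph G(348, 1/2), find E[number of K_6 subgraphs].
E[# K_6] = C(348, 6) · (1/2)^C(6, 2) = 2362239780292 / 2^15 = 590559945073/8192 ≈ 72089837.045044

For each 6-subset S of vertices (there are C(348, 6) = 2362239780292 such S), let X_S = 1 if S induces a K_6 (all C(6, 2) = 15 edges present). Then P(X_S = 1) = (1/2)^15 = 1/32768. By linearity of expectation, E[# K_6] = C(348, 6) · (1/2)^15 = 2362239780292 / 32768 = 590559945073/8192 ≈ 72089837.045044.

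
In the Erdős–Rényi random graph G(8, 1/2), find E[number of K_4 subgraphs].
E[# K_4] = C(8, 4) · (1/2)^C(4, 2) = 70 / 2^6 = 35/32 = 1.09375

For each 4-subset S of vertices (there are C(8, 4) = 70 such S), let X_S = 1 if S induces a K_4 (all C(4, 2) = 6 edges present). Then P(X_S = 1) = (1/2)^6 = 1/64. By linearity of expectation, E[# K_4] = C(8, 4) · (1/2)^6 = 70 / 64 = 35/32 = 1.09375.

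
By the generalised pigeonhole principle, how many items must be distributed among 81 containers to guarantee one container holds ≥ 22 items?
n = (22 − 1)·81 + 1 = 1702

By the generalised pigeonhole principle, to guarantee some box contains ≥ r objects we need more than (r − 1) · k objects total. Threshold: n = (r − 1) · k + 1. With r = 22 and k = 81: n = 21 · 81 + 1 = 1701 + 1 = 1702. For n = 1701 = 21 · 81, we can put exactly 21 objects in every box, avoiding 22 in any single one — so 1702 is tight.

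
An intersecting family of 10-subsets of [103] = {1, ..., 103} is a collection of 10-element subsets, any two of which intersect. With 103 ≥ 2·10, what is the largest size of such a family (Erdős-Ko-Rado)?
max |F| = C(102, 9) = 2290415157800

The Erdős-Ko-Rado theorem states: for n ≥ 2k, an intersecting family of k-subsets of an n-element set has size at most C(n − 1, k − 1), with equality for 'star' families {A ⊆ [n] : |A| = k, i ∈ A} (fix an element i). For n = 103, k = 10: C(102, 9) = 2290415157800.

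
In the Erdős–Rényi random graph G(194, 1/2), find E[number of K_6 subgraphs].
E[# K_6] = C(194, 6) · (1/2)^C(6, 2) = 68482017072 / 2^15 = 4280126067/2048 ≈ 2089905.306152

For each 6-subset S of vertices (there are C(194, 6) = 68482017072 such S), let X_S = 1 if S induces a K_6 (all C(6, 2) = 15 edges present). Then P(X_S = 1) = (1/2)^15 = 1/32768. By linearity of expectation, E[# K_6] = C(194, 6) · (1/2)^15 = 68482017072 / 32768 = 4280126067/2048 ≈ 2089905.306152.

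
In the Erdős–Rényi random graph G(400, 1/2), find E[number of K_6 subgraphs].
E[# K_6] = C(400, 6) · (1/2)^C(6, 2) = 5478557838600 / 2^15 = 684819729825/4096 ≈ 167192316.851807

For each 6-subset S of vertices (there are C(400, 6) = 5478557838600 such S), let X_S = 1 if S induces a K_6 (all C(6, 2) = 15 edges present). Then P(X_S = 1) = (1/2)^15 = 1/32768. By linearity of expectation, E[# K_6] = C(400, 6) · (1/2)^15 = 5478557838600 / 32768 = 684819729825/4096 ≈ 167192316.851807.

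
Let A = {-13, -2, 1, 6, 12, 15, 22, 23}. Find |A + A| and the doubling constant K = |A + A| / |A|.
K = |A + A| / |A| = 30/8 = 15/4

Enumerate A + A = {a + b : a, b ∈ A}. With |A| = 8, there are |A|^2 = 64 ordered sum pairs; collecting distinct values, A + A = {-26, -15, -12, -7, -4, -1, 2, 4, 7, 9, 10, 12, 13, 16, 18, 20, 21, 23, 24, 27, 28, 29, 30, 34, 35, 37, 38, 44, 45, 46}, so |A + A| = 30. Thus K = 30/8 = 15/4. For comparison, the minimum possible |A + A| over all 8-element sets is 2·8 − 1 = 15 (so min K = 15/8), attained only by arithmetic progressions.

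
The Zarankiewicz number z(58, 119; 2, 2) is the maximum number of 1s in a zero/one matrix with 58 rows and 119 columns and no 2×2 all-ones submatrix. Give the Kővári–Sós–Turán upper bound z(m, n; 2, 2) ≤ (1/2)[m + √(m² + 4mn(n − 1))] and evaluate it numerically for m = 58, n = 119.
z(58, 119; 2, 2) ≤ (1/2)[58 + √(58² + 4·58·119·118)] = (1/2)[58 + √3261108] = 931.9269

Kővári–Sós–Turán: let r_1, ..., r_58 be the row sums and z = Σ r_i the total number of 1s. Each pair of columns can share at most one row with both entries 1 (else a 2×2 all-ones block appears), so Σ_i C(r_i, 2) ≤ C(119, 2) = 7021. By convexity Σ_i C(r_i, 2) ≥ 58·C(z/58, 2) = z(z − 58)/(2·58), giving z² − 58z − 58·119·118 ≤ 0 and hence z ≤ (1/2)[58 + √(3364 + 4·814436)] = (1/2)[58 + √3261108] ≈ (1/2)(58 + 1805.8538) = 931.9269.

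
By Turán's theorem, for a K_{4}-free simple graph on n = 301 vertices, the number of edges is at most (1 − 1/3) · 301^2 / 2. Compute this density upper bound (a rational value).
Turán density bound = (2/3) · 301^2/2 = 90601/3 ≈ 30200.3333

Turán's theorem: ex(n, K_{r+1}) is achieved by the complete r-partite Turán graph T(n, r) with parts as balanced as possible, and is at most (1 − 1/r) · n^2/2. For r = 3, n = 301: the density bound is (2/3) · 90601/2 = 90601/3 ≈ 30200.3333. The integer-valued extremum is e(T(301, 3)) = 30200, which is strictly less than the density bound 90601/3 since 3 ∤ 301 (the parts of T(301, 3) cannot all be equal).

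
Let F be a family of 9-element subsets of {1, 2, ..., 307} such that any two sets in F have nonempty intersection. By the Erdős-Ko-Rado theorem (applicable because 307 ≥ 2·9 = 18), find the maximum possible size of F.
max |F| = C(306, 8) = 1738532589399450

Erdős-Ko-Rado (1961): when n ≥ 2k, max |F| = C(n−1, k−1). The bound is attained by the star {A : i ∈ A} for any fixed i ∈ [n]. Here C(307−1, 9−1) = C(306, 8) = 1738532589399450.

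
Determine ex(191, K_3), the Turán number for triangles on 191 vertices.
ex(191, K_3) = ⌊191^2/4⌋ = 9120

Mantel (1907): a triangle-free graph on n vertices has at most ⌊n^2/4⌋ edges, with equality for the complete bipartite graph K_{⌊n/2⌋, ⌈n/2⌉}. For n = 191: ⌊191^2/4⌋ = ⌊36481/4⌋ = 9120. The extremal graph is K_{95, 96}, which has 95·96 = 9120 edges.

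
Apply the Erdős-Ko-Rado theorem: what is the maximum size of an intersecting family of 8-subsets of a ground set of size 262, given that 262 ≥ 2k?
max |F| = C(261, 7) = 15094407070080

The Erdős-Ko-Rado theorem states: for n ≥ 2k, an intersecting family of k-subsets of an n-element set has size at most C(n − 1, k − 1), with equality for 'star' families {A ⊆ [n] : |A| = k, i ∈ A} (fix an element i). For n = 262, k = 8: C(261, 7) = 15094407070080.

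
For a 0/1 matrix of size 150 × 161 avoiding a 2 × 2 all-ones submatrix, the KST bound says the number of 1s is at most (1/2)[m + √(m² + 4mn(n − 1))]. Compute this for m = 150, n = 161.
z(150, 161; 2, 2) ≤ (1/2)[150 + √(150² + 4·150·161·160)] = (1/2)[150 + √15478500] = 2042.1362

Kővári–Sós–Turán: let r_1, ..., r_150 be the row sums and z = Σ r_i the total number of 1s. Each pair of columns can share at most one row with both entries 1 (else a 2×2 all-ones block appears), so Σ_i C(r_i, 2) ≤ C(161, 2) = 12880. By convexity Σ_i C(r_i, 2) ≥ 150·C(z/150, 2) = z(z − 150)/(2·150), giving z² − 150z − 150·161·160 ≤ 0 and hence z ≤ (1/2)[150 + √(22500 + 4·3864000)] = (1/2)[150 + √15478500] ≈ (1/2)(150 + 3934.2725) = 2042.1362.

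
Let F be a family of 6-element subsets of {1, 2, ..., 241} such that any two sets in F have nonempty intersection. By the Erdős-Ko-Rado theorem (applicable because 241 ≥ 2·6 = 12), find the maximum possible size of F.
max |F| = C(240, 5) = 6363048048

Erdős-Ko-Rado (1961): when n ≥ 2k, max |F| = C(n−1, k−1). The bound is attained by the star {A : i ∈ A} for any fixed i ∈ [n]. Here C(241−1, 6−1) = C(240, 5) = 6363048048.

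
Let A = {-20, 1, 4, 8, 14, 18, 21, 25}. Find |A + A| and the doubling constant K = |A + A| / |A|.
K = |A + A| / |A| = 30/8 = 15/4

Enumerate A + A = {a + b : a, b ∈ A}. With |A| = 8, there are |A|^2 = 64 ordered sum pairs; collecting distinct values, A + A = {-40, -19, -16, -12, -6, -2, 1, 2, 5, 8, 9, 12, 15, 16, 18, 19, 22, 25, 26, 28, 29, 32, 33, 35, 36, 39, 42, 43, 46, 50}, so |A + A| = 30. Thus K = 30/8 = 15/4. For comparison, the minimum possible |A + A| over all 8-element sets is 2·8 − 1 = 15 (so min K = 15/8), attained only by arithmetic progressions.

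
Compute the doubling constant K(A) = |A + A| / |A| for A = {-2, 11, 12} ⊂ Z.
K = |A + A| / |A| = 6/3 = 2

Enumerate A + A = {a + b : a, b ∈ A}. With |A| = 3, there are |A|^2 = 9 ordered sum pairs; collecting distinct values, A + A = {-4, 9, 10, 22, 23, 24}, so |A + A| = 6. Thus K = 6/3 = 2. For comparison, the minimum possible |A + A| over all 3-element sets is 2·3 − 1 = 5 (so min K = 5/3), attained only by arithmetic progressions.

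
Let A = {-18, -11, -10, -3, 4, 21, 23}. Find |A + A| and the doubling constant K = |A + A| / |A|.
K = |A + A| / |A| = 25/7

Enumerate A + A = {a + b : a, b ∈ A}. With |A| = 7, there are |A|^2 = 49 ordered sum pairs; collecting distinct values, A + A = {-36, -29, -28, -22, -21, -20, -14, -13, -7, -6, 1, 3, 5, 8, 10, 11, 12, 13, 18, 20, 25, 27, 42, 44, 46}, so |A + A| = 25. Thus K = 25/7. For comparison, the minimum possible |A + A| over all 7-element sets is 2·7 − 1 = 13 (so min K = 13/7), attained only by arithmetic progressions.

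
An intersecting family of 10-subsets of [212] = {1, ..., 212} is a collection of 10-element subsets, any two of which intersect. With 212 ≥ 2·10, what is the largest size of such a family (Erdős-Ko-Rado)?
max |F| = C(211, 9) = 1921613187223730

The Erdős-Ko-Rado theorem states: for n ≥ 2k, an intersecting family of k-subsets of an n-element set has size at most C(n − 1, k − 1), with equality for 'star' families {A ⊆ [n] : |A| = k, i ∈ A} (fix an element i). For n = 212, k = 10: C(211, 9) = 1921613187223730.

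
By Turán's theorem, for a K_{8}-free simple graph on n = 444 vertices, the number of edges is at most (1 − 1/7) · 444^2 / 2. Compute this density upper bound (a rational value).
Turán density bound = (6/7) · 444^2/2 = 591408/7 ≈ 84486.8571

Turán's theorem: ex(n, K_{r+1}) is achieved by the complete r-partite Turán graph T(n, r) with parts as balanced as possible, and is at most (1 − 1/r) · n^2/2. For r = 7, n = 444: the density bound is (6/7) · 197136/2 = 591408/7 ≈ 84486.8571. The integer-valued extremum is e(T(444, 7)) = 84486, which is strictly less than the density bound 591408/7 since 7 ∤ 444 (the parts of T(444, 7) cannot all be equal).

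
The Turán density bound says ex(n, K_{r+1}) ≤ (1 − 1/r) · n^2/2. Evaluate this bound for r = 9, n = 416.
Turán density bound = (8/9) · 416^2/2 = 692224/9 ≈ 76913.7778

Turán's theorem: ex(n, K_{r+1}) is achieved by the complete r-partite Turán graph T(n, r) with parts as balanced as possible, and is at most (1 − 1/r) · n^2/2. For r = 9, n = 416: the density bound is (8/9) · 173056/2 = 692224/9 ≈ 76913.7778. The integer-valued extremum is e(T(416, 9)) = 76913, which is strictly less than the density bound 692224/9 since 9 ∤ 416 (the parts of T(416, 9) cannot all be equal).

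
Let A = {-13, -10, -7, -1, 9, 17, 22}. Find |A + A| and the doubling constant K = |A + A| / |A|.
K = |A + A| / |A| = 26/7

Enumerate A + A = {a + b : a, b ∈ A}. With |A| = 7, there are |A|^2 = 49 ordered sum pairs; collecting distinct values, A + A = {-26, -23, -20, -17, -14, -11, -8, -4, -2, -1, 2, 4, 7, 8, 9, 10, 12, 15, 16, 18, 21, 26, 31, 34, 39, 44}, so |A + A| = 26. Thus K = 26/7. For comparison, the minimum possible |A + A| over all 7-element sets is 2·7 − 1 = 13 (so min K = 13/7), attained only by arithmetic progressions.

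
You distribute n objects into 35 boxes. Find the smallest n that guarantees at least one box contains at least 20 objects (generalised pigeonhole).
n = (20 − 1)·35 + 1 = 666

By the generalised pigeonhole principle, to guarantee some box contains ≥ r objects we need more than (r − 1) · k objects total. Threshold: n = (r − 1) · k + 1. With r = 20 and k = 35: n = 19 · 35 + 1 = 665 + 1 = 666. For n = 665 = 19 · 35, we can put exactly 19 objects in every box, avoiding 20 in any single one — so 666 is tight.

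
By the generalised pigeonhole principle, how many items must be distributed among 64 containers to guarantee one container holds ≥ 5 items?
n = (5 − 1)·64 + 1 = 257

By the generalised pigeonhole principle, to guarantee some box contains ≥ r objects we need more than (r − 1) · k objects total. Threshold: n = (r − 1) · k + 1. With r = 5 and k = 64: n = 4 · 64 + 1 = 256 + 1 = 257. For n = 256 = 4 · 64, we can put exactly 4 objects in every box, avoiding 5 in any single one — so 257 is tight.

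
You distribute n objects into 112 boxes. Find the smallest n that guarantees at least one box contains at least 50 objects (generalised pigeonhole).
n = (50 − 1)·112 + 1 = 5489

By the generalised pigeonhole principle, to guarantee some box contains ≥ r objects we need more than (r − 1) · k objects total. Threshold: n = (r − 1) · k + 1. With r = 50 and k = 112: n = 49 · 112 + 1 = 5488 + 1 = 5489. For n = 5488 = 49 · 112, we can put exactly 49 objects in every box, avoiding 50 in any single one — so 5489 is tight.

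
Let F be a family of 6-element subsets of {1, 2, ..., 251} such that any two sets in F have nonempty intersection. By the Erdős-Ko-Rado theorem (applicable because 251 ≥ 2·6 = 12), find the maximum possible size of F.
max |F| = C(250, 5) = 7817031300

Erdős-Ko-Rado (1961): when n ≥ 2k, max |F| = C(n−1, k−1). The bound is attained by the star {A : i ∈ A} for any fixed i ∈ [n]. Here C(251−1, 6−1) = C(250, 5) = 7817031300.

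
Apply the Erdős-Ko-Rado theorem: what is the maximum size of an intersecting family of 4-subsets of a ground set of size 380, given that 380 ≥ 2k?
max |F| = C(379, 3) = 9001629

The Erdős-Ko-Rado theorem states: for n ≥ 2k, an intersecting family of k-subsets of an n-element set has size at most C(n − 1, k − 1), with equality for 'star' families {A ⊆ [n] : |A| = k, i ∈ A} (fix an element i). For n = 380, k = 4: C(379, 3) = 9001629.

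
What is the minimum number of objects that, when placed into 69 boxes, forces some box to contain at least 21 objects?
n = (21 − 1)·69 + 1 = 1381

By the generalised pigeonhole principle, to guarantee some box contains ≥ r objects we need more than (r − 1) · k objects total. Threshold: n = (r − 1) · k + 1. With r = 21 and k = 69: n = 20 · 69 + 1 = 1380 + 1 = 1381. For n = 1380 = 20 · 69, we can put exactly 20 objects in every box, avoiding 21 in any single one — so 1381 is tight.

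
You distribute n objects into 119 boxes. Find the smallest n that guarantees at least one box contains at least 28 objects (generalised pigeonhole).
n = (28 − 1)·119 + 1 = 3214

By the generalised pigeonhole principle, to guarantee some box contains ≥ r objects we need more than (r − 1) · k objects total. Threshold: n = (r − 1) · k + 1. With r = 28 and k = 119: n = 27 · 119 + 1 = 3213 + 1 = 3214. For n = 3213 = 27 · 119, we can put exactly 27 objects in every box, avoiding 28 in any single one — so 3214 is tight.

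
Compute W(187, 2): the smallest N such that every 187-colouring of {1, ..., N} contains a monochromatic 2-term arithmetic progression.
W(187, 2) = 187 + 1 = 188

A 2-term AP is any pair of integers, so a monochromatic 2-AP exists iff some colour is used at least twice. With 187 colours, the colouring i ↦ i on {1, ..., 187} uses each colour once, avoiding any monochromatic pair, so W(187, 2) > 187. For {1, ..., 188}, pigeonhole forces two integers of the same colour, which form a monochromatic 2-AP. Hence W(187, 2) = 188.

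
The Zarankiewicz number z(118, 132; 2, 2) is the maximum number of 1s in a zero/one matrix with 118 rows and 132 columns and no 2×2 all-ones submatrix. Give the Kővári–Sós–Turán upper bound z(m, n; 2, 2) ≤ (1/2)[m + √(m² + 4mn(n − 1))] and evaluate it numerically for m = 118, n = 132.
z(118, 132; 2, 2) ≤ (1/2)[118 + √(118² + 4·118·132·131)] = (1/2)[118 + √8175748] = 1488.6632

Kővári–Sós–Turán: let r_1, ..., r_118 be the row sums and z = Σ r_i the total number of 1s. Each pair of columns can share at most one row with both entries 1 (else a 2×2 all-ones block appears), so Σ_i C(r_i, 2) ≤ C(132, 2) = 8646. By convexity Σ_i C(r_i, 2) ≥ 118·C(z/118, 2) = z(z − 118)/(2·118), giving z² − 118z − 118·132·131 ≤ 0 and hence z ≤ (1/2)[118 + √(13924 + 4·2040456)] = (1/2)[118 + √8175748] ≈ (1/2)(118 + 2859.3265) = 1488.6632.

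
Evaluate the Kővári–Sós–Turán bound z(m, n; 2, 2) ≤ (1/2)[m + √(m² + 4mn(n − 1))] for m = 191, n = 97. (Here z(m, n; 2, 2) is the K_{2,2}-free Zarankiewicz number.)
z(191, 97; 2, 2) ≤ (1/2)[191 + √(191² + 4·191·97·96)] = (1/2)[191 + √7150849] = 1432.5536

Kővári–Sós–Turán: let r_1, ..., r_191 be the row sums and z = Σ r_i the total number of 1s. Each pair of columns can share at most one row with both entries 1 (else a 2×2 all-ones block appears), so Σ_i C(r_i, 2) ≤ C(97, 2) = 4656. By convexity Σ_i C(r_i, 2) ≥ 191·C(z/191, 2) = z(z − 191)/(2·191), giving z² − 191z − 191·97·96 ≤ 0 and hence z ≤ (1/2)[191 + √(36481 + 4·1778592)] = (1/2)[191 + √7150849] ≈ (1/2)(191 + 2674.1071) = 1432.5536.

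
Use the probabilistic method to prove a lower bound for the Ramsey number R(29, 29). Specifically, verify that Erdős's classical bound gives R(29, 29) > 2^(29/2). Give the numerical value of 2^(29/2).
2^(29/2) = 23170.475; so R(29, 29) > 23170.475

Colour each edge of K_n uniformly at random with red/blue. The expected number of monochromatic K_29 is C(n, 29) · 2 · 2^(−C(29,2)). If C(n, 29) · 2^(1 − C(29,2)) < 1, then with positive probability no monochromatic K_29 exists, so R(29, 29) > n. The standard estimate C(n, 29) ≤ n^29/29! shows this inequality holds whenever n ≤ 2^(29/2) (since 29! · 2^(C(29,2) − 1) > 2^(29^2/2) ≥ n^29). Hence R(29, 29) > 2^(29/2) = 23170.475.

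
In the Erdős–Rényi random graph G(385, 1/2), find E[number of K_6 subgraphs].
E[# K_6] = C(385, 6) · (1/2)^C(6, 2) = 4349408176960 / 2^15 = 67959502765/512 ≈ 132733403.837891

For each 6-subset S of vertices (there are C(385, 6) = 4349408176960 such S), let X_S = 1 if S induces a K_6 (all C(6, 2) = 15 edges present). Then P(X_S = 1) = (1/2)^15 = 1/32768. By linearity of expectation, E[# K_6] = C(385, 6) · (1/2)^15 = 4349408176960 / 32768 = 67959502765/512 ≈ 132733403.837891.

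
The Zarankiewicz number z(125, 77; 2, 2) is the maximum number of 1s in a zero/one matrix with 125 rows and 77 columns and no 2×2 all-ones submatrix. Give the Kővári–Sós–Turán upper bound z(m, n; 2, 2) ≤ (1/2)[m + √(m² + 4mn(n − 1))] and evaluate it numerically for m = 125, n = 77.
z(125, 77; 2, 2) ≤ (1/2)[125 + √(125² + 4·125·77·76)] = (1/2)[125 + √2941625] = 920.0583

Kővári–Sós–Turán: let r_1, ..., r_125 be the row sums and z = Σ r_i the total number of 1s. Each pair of columns can share at most one row with both entries 1 (else a 2×2 all-ones block appears), so Σ_i C(r_i, 2) ≤ C(77, 2) = 2926. By convexity Σ_i C(r_i, 2) ≥ 125·C(z/125, 2) = z(z − 125)/(2·125), giving z² − 125z − 125·77·76 ≤ 0 and hence z ≤ (1/2)[125 + √(15625 + 4·731500)] = (1/2)[125 + √2941625] ≈ (1/2)(125 + 1715.1166) = 920.0583.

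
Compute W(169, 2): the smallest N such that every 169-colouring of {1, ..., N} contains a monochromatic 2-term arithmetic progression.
W(169, 2) = 169 + 1 = 170

A 2-term AP is any pair of integers, so a monochromatic 2-AP exists iff some colour is used at least twice. With 169 colours, the colouring i ↦ i on {1, ..., 169} uses each colour once, avoiding any monochromatic pair, so W(169, 2) > 169. For {1, ..., 170}, pigeonhole forces two integers of the same colour, which form a monochromatic 2-AP. Hence W(169, 2) = 170.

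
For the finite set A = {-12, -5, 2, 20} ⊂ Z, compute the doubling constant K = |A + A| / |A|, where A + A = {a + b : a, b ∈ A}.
K = |A + A| / |A| = 9/4

Enumerate A + A = {a + b : a, b ∈ A}. With |A| = 4, there are |A|^2 = 16 ordered sum pairs; collecting distinct values, A + A = {-24, -17, -10, -3, 4, 8, 15, 22, 40}, so |A + A| = 9. Thus K = 9/4. For comparison, the minimum possible |A + A| over all 4-element sets is 2·4 − 1 = 7 (so min K = 7/4), attained only by arithmetic progressions.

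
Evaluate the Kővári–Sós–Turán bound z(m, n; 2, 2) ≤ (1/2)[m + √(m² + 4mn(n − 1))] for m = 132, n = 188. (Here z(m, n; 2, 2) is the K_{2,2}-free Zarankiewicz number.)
z(132, 188; 2, 2) ≤ (1/2)[132 + √(132² + 4·132·188·187)] = (1/2)[132 + √18579792] = 2221.2141

Kővári–Sós–Turán: let r_1, ..., r_132 be the row sums and z = Σ r_i the total number of 1s. Each pair of columns can share at most one row with both entries 1 (else a 2×2 all-ones block appears), so Σ_i C(r_i, 2) ≤ C(188, 2) = 17578. By convexity Σ_i C(r_i, 2) ≥ 132·C(z/132, 2) = z(z − 132)/(2·132), giving z² − 132z − 132·188·187 ≤ 0 and hence z ≤ (1/2)[132 + √(17424 + 4·4640592)] = (1/2)[132 + √18579792] ≈ (1/2)(132 + 4310.4283) = 2221.2141.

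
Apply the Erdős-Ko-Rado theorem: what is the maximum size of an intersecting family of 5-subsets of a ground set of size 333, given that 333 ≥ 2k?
max |F| = C(332, 4) = 497123935

Erdős-Ko-Rado (1961): when n ≥ 2k, max |F| = C(n−1, k−1). The bound is attained by the star {A : i ∈ A} for any fixed i ∈ [n]. Here C(333−1, 5−1) = C(332, 4) = 497123935.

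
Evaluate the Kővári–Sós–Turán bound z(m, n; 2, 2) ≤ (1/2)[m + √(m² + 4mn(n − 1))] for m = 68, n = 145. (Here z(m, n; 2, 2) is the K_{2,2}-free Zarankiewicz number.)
z(68, 145; 2, 2) ≤ (1/2)[68 + √(68² + 4·68·145·144)] = (1/2)[68 + √5683984] = 1226.0554

Kővári–Sós–Turán: let r_1, ..., r_68 be the row sums and z = Σ r_i the total number of 1s. Each pair of columns can share at most one row with both entries 1 (else a 2×2 all-ones block appears), so Σ_i C(r_i, 2) ≤ C(145, 2) = 10440. By convexity Σ_i C(r_i, 2) ≥ 68·C(z/68, 2) = z(z − 68)/(2·68), giving z² − 68z − 68·145·144 ≤ 0 and hence z ≤ (1/2)[68 + √(4624 + 4·1419840)] = (1/2)[68 + √5683984] ≈ (1/2)(68 + 2384.1107) = 1226.0554.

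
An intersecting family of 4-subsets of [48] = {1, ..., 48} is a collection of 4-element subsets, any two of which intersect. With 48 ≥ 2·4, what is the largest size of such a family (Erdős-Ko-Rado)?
max |F| = C(47, 3) = 16215

Erdős-Ko-Rado (1961): when n ≥ 2k, max |F| = C(n−1, k−1). The bound is attained by the star {A : i ∈ A} for any fixed i ∈ [n]. Here C(48−1, 4−1) = C(47, 3) = 16215.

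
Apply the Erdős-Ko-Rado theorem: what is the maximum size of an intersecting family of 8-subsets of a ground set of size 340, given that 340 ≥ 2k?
max |F| = C(339, 7) = 95915887062372

The Erdős-Ko-Rado theorem states: for n ≥ 2k, an intersecting family of k-subsets of an n-element set has size at most C(n − 1, k − 1), with equality for 'star' families {A ⊆ [n] : |A| = k, i ∈ A} (fix an element i). For n = 340, k = 8: C(339, 7) = 95915887062372.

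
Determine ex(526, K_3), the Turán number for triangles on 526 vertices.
ex(526, K_3) = ⌊526^2/4⌋ = 69169

Mantel (1907): a triangle-free graph on n vertices has at most ⌊n^2/4⌋ edges, with equality for the complete bipartite graph K_{⌊n/2⌋, ⌈n/2⌉}. For n = 526: ⌊526^2/4⌋ = ⌊276676/4⌋ = 69169. The extremal graph is K_{263, 263}, which has 263·263 = 69169 edges.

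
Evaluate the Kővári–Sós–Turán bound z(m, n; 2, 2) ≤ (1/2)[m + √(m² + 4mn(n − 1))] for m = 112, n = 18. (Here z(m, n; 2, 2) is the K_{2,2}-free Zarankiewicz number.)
z(112, 18; 2, 2) ≤ (1/2)[112 + √(112² + 4·112·18·17)] = (1/2)[112 + √149632] = 249.4115

Kővári–Sós–Turán: let r_1, ..., r_112 be the row sums and z = Σ r_i the total number of 1s. Each pair of columns can share at most one row with both entries 1 (else a 2×2 all-ones block appears), so Σ_i C(r_i, 2) ≤ C(18, 2) = 153. By convexity Σ_i C(r_i, 2) ≥ 112·C(z/112, 2) = z(z − 112)/(2·112), giving z² − 112z − 112·18·17 ≤ 0 and hence z ≤ (1/2)[112 + √(12544 + 4·34272)] = (1/2)[112 + √149632] ≈ (1/2)(112 + 386.823) = 249.4115.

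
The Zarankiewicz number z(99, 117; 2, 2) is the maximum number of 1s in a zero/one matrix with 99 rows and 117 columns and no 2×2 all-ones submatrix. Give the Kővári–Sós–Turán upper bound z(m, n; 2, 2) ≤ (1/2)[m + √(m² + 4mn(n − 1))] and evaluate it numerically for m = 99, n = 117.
z(99, 117; 2, 2) ≤ (1/2)[99 + √(99² + 4·99·117·116)] = (1/2)[99 + √5384313] = 1209.7061

Kővári–Sós–Turán: let r_1, ..., r_99 be the row sums and z = Σ r_i the total number of 1s. Each pair of columns can share at most one row with both entries 1 (else a 2×2 all-ones block appears), so Σ_i C(r_i, 2) ≤ C(117, 2) = 6786. By convexity Σ_i C(r_i, 2) ≥ 99·C(z/99, 2) = z(z − 99)/(2·99), giving z² − 99z − 99·117·116 ≤ 0 and hence z ≤ (1/2)[99 + √(9801 + 4·1343628)] = (1/2)[99 + √5384313] ≈ (1/2)(99 + 2320.4122) = 1209.7061.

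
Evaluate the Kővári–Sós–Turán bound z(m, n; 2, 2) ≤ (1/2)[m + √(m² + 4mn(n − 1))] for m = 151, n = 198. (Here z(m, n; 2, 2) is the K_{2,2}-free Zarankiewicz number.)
z(151, 198; 2, 2) ≤ (1/2)[151 + √(151² + 4·151·198·197)] = (1/2)[151 + √23582425] = 2503.587

Kővári–Sós–Turán: let r_1, ..., r_151 be the row sums and z = Σ r_i the total number of 1s. Each pair of columns can share at most one row with both entries 1 (else a 2×2 all-ones block appears), so Σ_i C(r_i, 2) ≤ C(198, 2) = 19503. By convexity Σ_i C(r_i, 2) ≥ 151·C(z/151, 2) = z(z − 151)/(2·151), giving z² − 151z − 151·198·197 ≤ 0 and hence z ≤ (1/2)[151 + √(22801 + 4·5889906)] = (1/2)[151 + √23582425] ≈ (1/2)(151 + 4856.1739) = 2503.587.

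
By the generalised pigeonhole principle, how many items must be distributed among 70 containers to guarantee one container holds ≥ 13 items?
n = (13 − 1)·70 + 1 = 841

By the generalised pigeonhole principle, to guarantee some box contains ≥ r objects we need more than (r − 1) · k objects total. Threshold: n = (r − 1) · k + 1. With r = 13 and k = 70: n = 12 · 70 + 1 = 840 + 1 = 841. For n = 840 = 12 · 70, we can put exactly 12 objects in every box, avoiding 13 in any single one — so 841 is tight.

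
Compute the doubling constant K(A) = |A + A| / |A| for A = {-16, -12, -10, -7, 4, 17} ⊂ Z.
K = |A + A| / |A| = 21/6 = 7/2

Enumerate A + A = {a + b : a, b ∈ A}. With |A| = 6, there are |A|^2 = 36 ordered sum pairs; collecting distinct values, A + A = {-32, -28, -26, -24, -23, -22, -20, -19, -17, -14, -12, -8, -6, -3, 1, 5, 7, 8, 10, 21, 34}, so |A + A| = 21. Thus K = 21/6 = 7/2. For comparison, the minimum possible |A + A| over all 6-element sets is 2·6 − 1 = 11 (so min K = 11/6), attained only by arithmetic progressions.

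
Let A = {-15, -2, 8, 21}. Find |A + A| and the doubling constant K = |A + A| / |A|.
K = |A + A| / |A| = 9/4

Enumerate A + A = {a + b : a, b ∈ A}. With |A| = 4, there are |A|^2 = 16 ordered sum pairs; collecting distinct values, A + A = {-30, -17, -7, -4, 6, 16, 19, 29, 42}, so |A + A| = 9. Thus K = 9/4. For comparison, the minimum possible |A + A| over all 4-element sets is 2·4 − 1 = 7 (so min K = 7/4), attained only by arithmetic progressions.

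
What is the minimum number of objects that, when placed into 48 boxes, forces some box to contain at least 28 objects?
n = (28 − 1)·48 + 1 = 1297

By the generalised pigeonhole principle, to guarantee some box contains ≥ r objects we need more than (r − 1) · k objects total. Threshold: n = (r − 1) · k + 1. With r = 28 and k = 48: n = 27 · 48 + 1 = 1296 + 1 = 1297. For n = 1296 = 27 · 48, we can put exactly 27 objects in every box, avoiding 28 in any single one — so 1297 is tight.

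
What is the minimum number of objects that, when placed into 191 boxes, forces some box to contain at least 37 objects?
n = (37 − 1)·191 + 1 = 6877

By the generalised pigeonhole principle, to guarantee some box contains ≥ r objects we need more than (r − 1) · k objects total. Threshold: n = (r − 1) · k + 1. With r = 37 and k = 191: n = 36 · 191 + 1 = 6876 + 1 = 6877. For n = 6876 = 36 · 191, we can put exactly 36 objects in every box, avoiding 37 in any single one — so 6877 is tight.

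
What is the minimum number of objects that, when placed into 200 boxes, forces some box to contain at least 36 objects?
n = (36 − 1)·200 + 1 = 7001

By the generalised pigeonhole principle, to guarantee some box contains ≥ r objects we need more than (r − 1) · k objects total. Threshold: n = (r − 1) · k + 1. With r = 36 and k = 200: n = 35 · 200 + 1 = 7000 + 1 = 7001. For n = 7000 = 35 · 200, we can put exactly 35 objects in every box, avoiding 36 in any single one — so 7001 is tight.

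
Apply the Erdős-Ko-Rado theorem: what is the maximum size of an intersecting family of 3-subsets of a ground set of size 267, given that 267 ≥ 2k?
max |F| = C(266, 2) = 35245

Erdős-Ko-Rado (1961): when n ≥ 2k, max |F| = C(n−1, k−1). The bound is attained by the star {A : i ∈ A} for any fixed i ∈ [n]. Here C(267−1, 3−1) = C(266, 2) = 35245.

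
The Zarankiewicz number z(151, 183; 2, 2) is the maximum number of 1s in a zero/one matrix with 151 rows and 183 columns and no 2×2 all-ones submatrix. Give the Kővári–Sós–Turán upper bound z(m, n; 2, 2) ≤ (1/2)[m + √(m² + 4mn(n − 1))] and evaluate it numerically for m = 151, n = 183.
z(151, 183; 2, 2) ≤ (1/2)[151 + √(151² + 4·151·183·182)] = (1/2)[151 + √20139625] = 2319.3597

Kővári–Sós–Turán: let r_1, ..., r_151 be the row sums and z = Σ r_i the total number of 1s. Each pair of columns can share at most one row with both entries 1 (else a 2×2 all-ones block appears), so Σ_i C(r_i, 2) ≤ C(183, 2) = 16653. By convexity Σ_i C(r_i, 2) ≥ 151·C(z/151, 2) = z(z − 151)/(2·151), giving z² − 151z − 151·183·182 ≤ 0 and hence z ≤ (1/2)[151 + √(22801 + 4·5029206)] = (1/2)[151 + √20139625] ≈ (1/2)(151 + 4487.7194) = 2319.3597.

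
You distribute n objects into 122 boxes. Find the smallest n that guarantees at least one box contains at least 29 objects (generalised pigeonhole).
n = (29 − 1)·122 + 1 = 3417

By the generalised pigeonhole principle, to guarantee some box contains ≥ r objects we need more than (r − 1) · k objects total. Threshold: n = (r − 1) · k + 1. With r = 29 and k = 122: n = 28 · 122 + 1 = 3416 + 1 = 3417. For n = 3416 = 28 · 122, we can put exactly 28 objects in every box, avoiding 29 in any single one — so 3417 is tight.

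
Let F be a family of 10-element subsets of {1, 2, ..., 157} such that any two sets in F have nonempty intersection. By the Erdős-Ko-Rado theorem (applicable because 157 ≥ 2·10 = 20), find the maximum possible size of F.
max |F| = C(156, 9) = 119196963871700

Erdős-Ko-Rado (1961): when n ≥ 2k, max |F| = C(n−1, k−1). The bound is attained by the star {A : i ∈ A} for any fixed i ∈ [n]. Here C(157−1, 10−1) = C(156, 9) = 119196963871700.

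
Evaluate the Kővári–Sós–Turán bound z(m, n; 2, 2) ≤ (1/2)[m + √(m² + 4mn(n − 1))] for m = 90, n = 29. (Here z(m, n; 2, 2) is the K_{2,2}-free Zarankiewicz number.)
z(90, 29; 2, 2) ≤ (1/2)[90 + √(90² + 4·90·29·28)] = (1/2)[90 + √300420] = 319.0529

Kővári–Sós–Turán: let r_1, ..., r_90 be the row sums and z = Σ r_i the total number of 1s. Each pair of columns can share at most one row with both entries 1 (else a 2×2 all-ones block appears), so Σ_i C(r_i, 2) ≤ C(29, 2) = 406. By convexity Σ_i C(r_i, 2) ≥ 90·C(z/90, 2) = z(z − 90)/(2·90), giving z² − 90z − 90·29·28 ≤ 0 and hence z ≤ (1/2)[90 + √(8100 + 4·73080)] = (1/2)[90 + √300420] ≈ (1/2)(90 + 548.1058) = 319.0529.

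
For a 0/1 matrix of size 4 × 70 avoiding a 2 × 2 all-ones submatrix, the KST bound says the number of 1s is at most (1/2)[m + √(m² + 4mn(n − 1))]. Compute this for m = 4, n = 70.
z(4, 70; 2, 2) ≤ (1/2)[4 + √(4² + 4·4·70·69)] = (1/2)[4 + √77296] = 141.0108

Kővári–Sós–Turán: let r_1, ..., r_4 be the row sums and z = Σ r_i the total number of 1s. Each pair of columns can share at most one row with both entries 1 (else a 2×2 all-ones block appears), so Σ_i C(r_i, 2) ≤ C(70, 2) = 2415. By convexity Σ_i C(r_i, 2) ≥ 4·C(z/4, 2) = z(z − 4)/(2·4), giving z² − 4z − 4·70·69 ≤ 0 and hence z ≤ (1/2)[4 + √(16 + 4·19320)] = (1/2)[4 + √77296] ≈ (1/2)(4 + 278.0216) = 141.0108.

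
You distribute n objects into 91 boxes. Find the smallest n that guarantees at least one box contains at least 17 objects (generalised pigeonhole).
n = (17 − 1)·91 + 1 = 1457

By the generalised pigeonhole principle, to guarantee some box contains ≥ r objects we need more than (r − 1) · k objects total. Threshold: n = (r − 1) · k + 1. With r = 17 and k = 91: n = 16 · 91 + 1 = 1456 + 1 = 1457. For n = 1456 = 16 · 91, we can put exactly 16 objects in every box, avoiding 17 in any single one — so 1457 is tight.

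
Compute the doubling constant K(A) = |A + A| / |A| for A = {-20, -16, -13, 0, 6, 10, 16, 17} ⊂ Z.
K = |A + A| / |A| = 32/8 = 4

Enumerate A + A = {a + b : a, b ∈ A}. With |A| = 8, there are |A|^2 = 64 ordered sum pairs; collecting distinct values, A + A = {-40, -36, -33, -32, -29, -26, -20, -16, -14, -13, -10, -7, -6, -4, -3, 0, 1, 3, 4, 6, 10, 12, 16, 17, 20, 22, 23, 26, 27, 32, 33, 34}, so |A + A| = 32. Thus K = 32/8 = 4. For comparison, the minimum possible |A + A| over all 8-element sets is 2·8 − 1 = 15 (so min K = 15/8), attained only by arithmetic progressions.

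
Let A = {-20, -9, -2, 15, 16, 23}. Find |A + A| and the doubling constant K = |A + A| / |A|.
K = |A + A| / |A| = 19/6

Enumerate A + A = {a + b : a, b ∈ A}. With |A| = 6, there are |A|^2 = 36 ordered sum pairs; collecting distinct values, A + A = {-40, -29, -22, -18, -11, -5, -4, 3, 6, 7, 13, 14, 21, 30, 31, 32, 38, 39, 46}, so |A + A| = 19. Thus K = 19/6. For comparison, the minimum possible |A + A| over all 6-element sets is 2·6 − 1 = 11 (so min K = 11/6), attained only by arithmetic progressions.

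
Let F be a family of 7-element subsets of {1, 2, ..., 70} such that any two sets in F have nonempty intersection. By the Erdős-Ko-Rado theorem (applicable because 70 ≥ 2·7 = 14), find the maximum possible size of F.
max |F| = C(69, 6) = 119877472

Erdős-Ko-Rado (1961): when n ≥ 2k, max |F| = C(n−1, k−1). The bound is attained by the star {A : i ∈ A} for any fixed i ∈ [n]. Here C(70−1, 7−1) = C(69, 6) = 119877472.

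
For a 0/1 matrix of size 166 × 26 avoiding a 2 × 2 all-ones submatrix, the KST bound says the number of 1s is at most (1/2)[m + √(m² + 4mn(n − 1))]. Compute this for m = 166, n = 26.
z(166, 26; 2, 2) ≤ (1/2)[166 + √(166² + 4·166·26·25)] = (1/2)[166 + √459156] = 421.8053

Kővári–Sós–Turán: let r_1, ..., r_166 be the row sums and z = Σ r_i the total number of 1s. Each pair of columns can share at most one row with both entries 1 (else a 2×2 all-ones block appears), so Σ_i C(r_i, 2) ≤ C(26, 2) = 325. By convexity Σ_i C(r_i, 2) ≥ 166·C(z/166, 2) = z(z − 166)/(2·166), giving z² − 166z − 166·26·25 ≤ 0 and hence z ≤ (1/2)[166 + √(27556 + 4·107900)] = (1/2)[166 + √459156] ≈ (1/2)(166 + 677.6105) = 421.8053.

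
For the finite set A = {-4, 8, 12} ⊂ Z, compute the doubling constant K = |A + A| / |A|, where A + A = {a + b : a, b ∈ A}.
K = |A + A| / |A| = 6/3 = 2

Enumerate A + A = {a + b : a, b ∈ A}. With |A| = 3, there are |A|^2 = 9 ordered sum pairs; collecting distinct values, A + A = {-8, 4, 8, 16, 20, 24}, so |A + A| = 6. Thus K = 6/3 = 2. For comparison, the minimum possible |A + A| over all 3-element sets is 2·3 − 1 = 5 (so min K = 5/3), attained only by arithmetic progressions.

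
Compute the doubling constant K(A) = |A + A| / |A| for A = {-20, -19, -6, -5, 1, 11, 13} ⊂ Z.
K = |A + A| / |A| = 27/7

Enumerate A + A = {a + b : a, b ∈ A}. With |A| = 7, there are |A|^2 = 49 ordered sum pairs; collecting distinct values, A + A = {-40, -39, -38, -26, -25, -24, -19, -18, -12, -11, -10, -9, -8, -7, -6, -5, -4, 2, 5, 6, 7, 8, 12, 14, 22, 24, 26}, so |A + A| = 27. Thus K = 27/7. For comparison, the minimum possible |A + A| over all 7-element sets is 2·7 − 1 = 13 (so min K = 13/7), attained only by arithmetic progressions.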